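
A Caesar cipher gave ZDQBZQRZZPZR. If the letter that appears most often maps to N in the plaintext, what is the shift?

12

The most frequent ciphertext letter is Z (appears 5 times).
Z is position 25; N is position 13.
Shift = 12.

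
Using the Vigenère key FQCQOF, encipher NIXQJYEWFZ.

SYZGXDJMHP

Repeat the key across the message: FQCQOFFQCQ
N(13)+F(5): 18 → S
I(8)+Q(16): 24 → Y
X(23)+C(2): 25 → Z
Q(16)+Q(16): 32≡6 → G
J(9)+O(14): 23 → X
Y(24)+F(5): 29≡3 → D
E(4)+F(5): 9 → J
W(22)+Q(16): 38≡12 → M
F(5)+C(2): 7 → H
Z(25)+Q(16): 41≡15 → P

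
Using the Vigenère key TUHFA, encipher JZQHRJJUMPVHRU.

CTXMRCDBRPOBYZ

Repeat the key across the message: TUHFATUHFATUHF
J(9)+T(19): 28≡2 → C
Z(25)+U(20): 45≡19 → T
Q(16)+H(7): 23 → X
H(7)+F(5): 12 → M
R(17)+A(0): 17 → R
J(9)+T(19): 28≡2 → C
J(9)+U(20): 29≡3 → D
U(20)+H(7): 27≡1 → B
M(12)+F(5): 17 → R
P(15)+A(0): 15 → P
V(21)+T(19): 40≡14 → O
H(7)+U(20): 27≡1 → B
R(17)+H(7): 24 → Y
U(20)+F(5): 25 → Z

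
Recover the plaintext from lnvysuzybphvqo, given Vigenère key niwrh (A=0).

Repeat the key across the ciphertext: niwrhniwrhniwr
l(11)−n(13): -2≡24 → y
n(13)−i(8): 5 → f
v(21)−w(22): -1≡25 → z
y(24)−r(17): 7 → h
s(18)−h(7): 11 → l
u(20)−n(13): 7 → h
z(25)−i(8): 17 → r
y(24)−w(22): 2 → c
b(1)−r(17): -16≡10 → k
p(15)−h(7): 8 → i
h(7)−n(13): -6≡20 → u
v(21)−i(8): 13 → n
q(16)−w(22): -6≡20 → u
o(14)−r(17): -3≡23 → x

yfzhlhrckiunux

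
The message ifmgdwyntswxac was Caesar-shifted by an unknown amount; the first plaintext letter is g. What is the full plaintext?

From the crib: i(8)−g(6)=2, so the shift is 2.
Subtract 2 from each ciphertext letter:
i(8): 8−2=6 → g
f(5): 5−2=3 → d
m(12): 12−2=10 → k
g(6): 6−2=4 → e
d(3): 3−2=1 → b
w(22): 22−2=20 → u
y(24): 24−2=22 → w
n(13): 13−2=11 → l
t(19): 19−2=17 → r
s(18): 18−2=16 → q
w(22): 22−2=20 → u
x(23): 23−2=21 → v
a(0): 0−2=-2≡24 → y
c(2): 2−2=0 → a

gdkebuwlrquvya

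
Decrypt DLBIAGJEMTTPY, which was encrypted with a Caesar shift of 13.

QYOVNTWRZGGCL

D(3): 3−13=-10≡16 → Q
L(11): 11−13=-2≡24 → Y
B(1): 1−13=-12≡14 → O
I(8): 8−13=-5≡21 → V
A(0): 0−13=-13≡13 → N
G(6): 6−13=-7≡19 → T
J(9): 9−13=-4≡22 → W
E(4): 4−13=-9≡17 → R
M(12): 12−13=-1≡25 → Z
T(19): 19−13=6 → G
T(19): 19−13=6 → G
P(15): 15−13=2 → C
Y(24): 24−13=11 → L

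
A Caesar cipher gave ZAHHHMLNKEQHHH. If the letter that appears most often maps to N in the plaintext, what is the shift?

20

The most frequent ciphertext letter is H (appears 6 times).
H is position 7; N is position 13.
Shift = -6≡20.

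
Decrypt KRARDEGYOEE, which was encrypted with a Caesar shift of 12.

K(10): 10−12=-2≡24 → Y
R(17): 17−12=5 → F
A(0): 0−12=-12≡14 → O
R(17): 17−12=5 → F
D(3): 3−12=-9≡17 → R
E(4): 4−12=-8≡18 → S
G(6): 6−12=-6≡20 → U
Y(24): 24−12=12 → M
O(14): 14−12=2 → C
E(4): 4−12=-8≡18 → S
E(4): 4−12=-8≡18 → S

YFOFRSUMCSS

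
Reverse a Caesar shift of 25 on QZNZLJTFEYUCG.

RAOAMKUGFZVDH

Q(16): 16−25=-9≡17 → R
Z(25): 25−25=0 → A
N(13): 13−25=-12≡14 → O
Z(25): 25−25=0 → A
L(11): 11−25=-14≡12 → M
J(9): 9−25=-16≡10 → K
T(19): 19−25=-6≡20 → U
F(5): 5−25=-20≡6 → G
E(4): 4−25=-21≡5 → F
Y(24): 24−25=-1≡25 → Z
U(20): 20−25=-5≡21 → V
C(2): 2−25=-23≡3 → D
G(6): 6−25=-19≡7 → H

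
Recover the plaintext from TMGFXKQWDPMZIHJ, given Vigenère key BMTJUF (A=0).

SANWDFPKKGSUHVQ

Repeat the key across the ciphertext: BMTJUFBMTJUFBMT
T(19)−B(1): 18 → S
M(12)−M(12): 0 → A
G(6)−T(19): -13≡13 → N
F(5)−J(9): -4≡22 → W
X(23)−U(20): 3 → D
K(10)−F(5): 5 → F
Q(16)−B(1): 15 → P
W(22)−M(12): 10 → K
D(3)−T(19): -16≡10 → K
P(15)−J(9): 6 → G
M(12)−U(20): -8≡18 → S
Z(25)−F(5): 20 → U
I(8)−B(1): 7 → H
H(7)−M(12): -5≡21 → V
J(9)−T(19): -10≡16 → Q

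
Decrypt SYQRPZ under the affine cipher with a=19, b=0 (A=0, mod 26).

The inverse of 19 mod 26 is 11, since 19·11=209≡1. Apply D(y)=11·(y−0) mod 26:
S(18): 11·(18−0)=198≡16 → Q
Y(24): 11·(24−0)=264≡4 → E
Q(16): 11·(16−0)=176≡20 → U
R(17): 11·(17−0)=187≡5 → F
P(15): 11·(15−0)=165≡9 → J
Z(25): 11·(25−0)=275≡15 → P

QEUFJP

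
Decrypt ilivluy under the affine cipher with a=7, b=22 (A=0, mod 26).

yrylrwe

The inverse of 7 mod 26 is 15, since 7·15=105≡1. Apply D(y)=15·(y−22) mod 26:
i(8): 15·(8−22)=-210≡24 → y
l(11): 15·(11−22)=-165≡17 → r
i(8): 15·(8−22)=-210≡24 → y
v(21): 15·(21−22)=-15≡11 → l
l(11): 15·(11−22)=-165≡17 → r
u(20): 15·(20−22)=-30≡22 → w
y(24): 15·(24−22)=30≡4 → e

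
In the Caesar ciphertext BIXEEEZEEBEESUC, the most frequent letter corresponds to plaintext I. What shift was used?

22

The most frequent ciphertext letter is E (appears 7 times).
E is position 4; I is position 8.
Shift = -4≡22.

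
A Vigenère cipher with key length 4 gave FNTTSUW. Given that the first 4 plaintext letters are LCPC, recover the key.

Subtract each crib letter from the matching ciphertext letter (mod 26):
F(5)−L(11)=-6≡20 → U
N(13)−C(2)=11 → L
T(19)−P(15)=4 → E
T(19)−C(2)=17 → R

ULER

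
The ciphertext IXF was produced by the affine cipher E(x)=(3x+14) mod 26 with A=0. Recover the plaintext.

YDX

The inverse of 3 mod 26 is 9, since 3·9=27≡1. Apply D(y)=9·(y−14) mod 26:
I(8): 9·(8−14)=-54≡24 → Y
X(23): 9·(23−14)=81≡3 → D
F(5): 9·(5−14)=-81≡23 → X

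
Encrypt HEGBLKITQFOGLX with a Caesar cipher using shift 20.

H(7): 7+20=27≡1 → B
E(4): 4+20=24 → Y
G(6): 6+20=26≡0 → A
B(1): 1+20=21 → V
L(11): 11+20=31≡5 → F
K(10): 10+20=30≡4 → E
I(8): 8+20=28≡2 → C
T(19): 19+20=39≡13 → N
Q(16): 16+20=36≡10 → K
F(5): 5+20=25 → Z
O(14): 14+20=34≡8 → I
G(6): 6+20=26≡0 → A
L(11): 11+20=31≡5 → F
X(23): 23+20=43≡17 → R

BYAVFECNKZIAFR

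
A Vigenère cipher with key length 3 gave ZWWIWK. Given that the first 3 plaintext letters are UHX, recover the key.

Subtract each crib letter from the matching ciphertext letter (mod 26):
Z(25)−U(20)=5 → F
W(22)−H(7)=15 → P
W(22)−X(23)=-1≡25 → Z

FPZ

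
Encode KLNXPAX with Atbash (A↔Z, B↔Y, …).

K(10) → P(15)
L(11) → O(14)
N(13) → M(12)
X(23) → C(2)
P(15) → K(10)
A(0) → Z(25)
X(23) → C(2)

POMCKZC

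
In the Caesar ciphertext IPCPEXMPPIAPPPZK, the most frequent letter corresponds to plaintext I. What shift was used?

The most frequent ciphertext letter is P (appears 7 times).
P is position 15; I is position 8.
Shift = 7.

7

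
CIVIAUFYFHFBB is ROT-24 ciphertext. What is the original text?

C(2): 2−24=-22≡4 → E
I(8): 8−24=-16≡10 → K
V(21): 21−24=-3≡23 → X
I(8): 8−24=-16≡10 → K
A(0): 0−24=-24≡2 → C
U(20): 20−24=-4≡22 → W
F(5): 5−24=-19≡7 → H
Y(24): 24−24=0 → A
F(5): 5−24=-19≡7 → H
H(7): 7−24=-17≡9 → J
F(5): 5−24=-19≡7 → H
B(1): 1−24=-23≡3 → D
B(1): 1−24=-23≡3 → D

EKXKCWHAHJHDD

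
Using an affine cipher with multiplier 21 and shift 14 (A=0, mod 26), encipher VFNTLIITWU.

V(21): 21·21+14=455≡13 → N
F(5): 21·5+14=119≡15 → P
N(13): 21·13+14=287≡1 → B
T(19): 21·19+14=413≡23 → X
L(11): 21·11+14=245≡11 → L
I(8): 21·8+14=182≡0 → A
I(8): 21·8+14=182≡0 → A
T(19): 21·19+14=413≡23 → X
W(22): 21·22+14=476≡8 → I
U(20): 21·20+14=434≡18 → S

NPBXLAAXIS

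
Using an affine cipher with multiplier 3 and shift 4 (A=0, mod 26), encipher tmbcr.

t(19): 3·19+4=61≡9 → j
m(12): 3·12+4=40≡14 → o
b(1): 3·1+4=7 → h
c(2): 3·2+4=10 → k
r(17): 3·17+4=55≡3 → d

johkd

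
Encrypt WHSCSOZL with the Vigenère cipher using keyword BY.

Repeat the key across the message: BYBYBYBY
W(22)+B(1): 23 → X
H(7)+Y(24): 31≡5 → F
S(18)+B(1): 19 → T
C(2)+Y(24): 26≡0 → A
S(18)+B(1): 19 → T
O(14)+Y(24): 38≡12 → M
Z(25)+B(1): 26≡0 → A
L(11)+Y(24): 35≡9 → J

XFTATMAJ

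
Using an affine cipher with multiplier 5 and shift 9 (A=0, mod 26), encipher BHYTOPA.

OSZABGJ

B(1): 5·1+9=14 → O
H(7): 5·7+9=44≡18 → S
Y(24): 5·24+9=129≡25 → Z
T(19): 5·19+9=104≡0 → A
O(14): 5·14+9=79≡1 → B
P(15): 5·15+9=84≡6 → G
A(0): 5·0+9=9 → J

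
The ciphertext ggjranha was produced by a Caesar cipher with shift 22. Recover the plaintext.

g(6): 6−22=-16≡10 → k
g(6): 6−22=-16≡10 → k
j(9): 9−22=-13≡13 → n
r(17): 17−22=-5≡21 → v
a(0): 0−22=-22≡4 → e
n(13): 13−22=-9≡17 → r
h(7): 7−22=-15≡11 → l
a(0): 0−22=-22≡4 → e

kknverle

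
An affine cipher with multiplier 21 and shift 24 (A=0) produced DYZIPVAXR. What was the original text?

The inverse of 21 mod 26 is 5, since 21·5=105≡1. Apply D(y)=5·(y−24) mod 26:
D(3): 5·(3−24)=-105≡25 → Z
Y(24): 5·(24−24)=0 → A
Z(25): 5·(25−24)=5 → F
I(8): 5·(8−24)=-80≡24 → Y
P(15): 5·(15−24)=-45≡7 → H
V(21): 5·(21−24)=-15≡11 → L
A(0): 5·(0−24)=-120≡10 → K
X(23): 5·(23−24)=-5≡21 → V
R(17): 5·(17−24)=-35≡17 → R

ZAFYHLKVR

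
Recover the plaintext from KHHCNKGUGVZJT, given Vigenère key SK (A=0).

SXPSVAOKOLHZB

Repeat the key across the ciphertext: SKSKSKSKSKSKS
K(10)−S(18): -8≡18 → S
H(7)−K(10): -3≡23 → X
H(7)−S(18): -11≡15 → P
C(2)−K(10): -8≡18 → S
N(13)−S(18): -5≡21 → V
K(10)−K(10): 0 → A
G(6)−S(18): -12≡14 → O
U(20)−K(10): 10 → K
G(6)−S(18): -12≡14 → O
V(21)−K(10): 11 → L
Z(25)−S(18): 7 → H
J(9)−K(10): -1≡25 → Z
T(19)−S(18): 1 → B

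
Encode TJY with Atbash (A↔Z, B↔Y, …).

GQB

T(19) → G(6)
J(9) → Q(16)
Y(24) → B(1)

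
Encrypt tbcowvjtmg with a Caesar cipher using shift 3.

wefrzymwpj

t(19): 19+3=22 → w
b(1): 1+3=4 → e
c(2): 2+3=5 → f
o(14): 14+3=17 → r
w(22): 22+3=25 → z
v(21): 21+3=24 → y
j(9): 9+3=12 → m
t(19): 19+3=22 → w
m(12): 12+3=15 → p
g(6): 6+3=9 → j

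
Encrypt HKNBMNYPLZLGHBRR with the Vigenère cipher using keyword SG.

Repeat the key across the message: SGSGSGSGSGSGSGSG
H(7)+S(18): 25 → Z
K(10)+G(6): 16 → Q
N(13)+S(18): 31≡5 → F
B(1)+G(6): 7 → H
M(12)+S(18): 30≡4 → E
N(13)+G(6): 19 → T
Y(24)+S(18): 42≡16 → Q
P(15)+G(6): 21 → V
L(11)+S(18): 29≡3 → D
Z(25)+G(6): 31≡5 → F
L(11)+S(18): 29≡3 → D
G(6)+G(6): 12 → M
H(7)+S(18): 25 → Z
B(1)+G(6): 7 → H
R(17)+S(18): 35≡9 → J
R(17)+G(6): 23 → X

ZQFHETQVDFDMZHJX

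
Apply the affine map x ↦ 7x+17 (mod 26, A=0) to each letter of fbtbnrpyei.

ayuyegsdtv

f(5): 7·5+17=52≡0 → a
b(1): 7·1+17=24 → y
t(19): 7·19+17=150≡20 → u
b(1): 7·1+17=24 → y
n(13): 7·13+17=108≡4 → e
r(17): 7·17+17=136≡6 → g
p(15): 7·15+17=122≡18 → s
y(24): 7·24+17=185≡3 → d
e(4): 7·4+17=45≡19 → t
i(8): 7·8+17=73≡21 → v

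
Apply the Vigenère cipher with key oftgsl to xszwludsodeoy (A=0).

Repeat the key across the message: oftgsloftgslo
x(23)+o(14): 37≡11 → l
s(18)+f(5): 23 → x
z(25)+t(19): 44≡18 → s
w(22)+g(6): 28≡2 → c
l(11)+s(18): 29≡3 → d
u(20)+l(11): 31≡5 → f
d(3)+o(14): 17 → r
s(18)+f(5): 23 → x
o(14)+t(19): 33≡7 → h
d(3)+g(6): 9 → j
e(4)+s(18): 22 → w
o(14)+l(11): 25 → z
y(24)+o(14): 38≡12 → m

lxscdfrxhjwzm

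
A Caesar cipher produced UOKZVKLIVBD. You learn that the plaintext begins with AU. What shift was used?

20

From the crib: U(20)−A(0)=20, so the shift is 20.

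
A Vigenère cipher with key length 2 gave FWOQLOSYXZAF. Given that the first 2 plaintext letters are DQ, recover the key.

CG

Subtract each crib letter from the matching ciphertext letter (mod 26):
F(5)−D(3)=2 → C
W(22)−Q(16)=6 → G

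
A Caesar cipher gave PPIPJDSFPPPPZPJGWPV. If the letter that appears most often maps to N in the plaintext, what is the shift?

The most frequent ciphertext letter is P (appears 9 times).
P is position 15; N is position 13.
Shift = 2.

2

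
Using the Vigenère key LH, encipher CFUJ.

NMFQ

Repeat the key across the message: LHLH
C(2)+L(11): 13 → N
F(5)+H(7): 12 → M
U(20)+L(11): 31≡5 → F
J(9)+H(7): 16 → Q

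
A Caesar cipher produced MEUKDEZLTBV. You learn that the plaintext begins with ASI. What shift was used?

From the crib: M(12)−A(0)=12, so the shift is 12.

12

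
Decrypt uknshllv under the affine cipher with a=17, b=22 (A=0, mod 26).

gkbmthhd

The inverse of 17 mod 26 is 23, since 17·23=391≡1. Apply D(y)=23·(y−22) mod 26:
u(20): 23·(20−22)=-46≡6 → g
k(10): 23·(10−22)=-276≡10 → k
n(13): 23·(13−22)=-207≡1 → b
s(18): 23·(18−22)=-92≡12 → m
h(7): 23·(7−22)=-345≡19 → t
l(11): 23·(11−22)=-253≡7 → h
l(11): 23·(11−22)=-253≡7 → h
v(21): 23·(21−22)=-23≡3 → d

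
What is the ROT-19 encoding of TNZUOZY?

MGSNHSR

T(19): 19+19=38≡12 → M
N(13): 13+19=32≡6 → G
Z(25): 25+19=44≡18 → S
U(20): 20+19=39≡13 → N
O(14): 14+19=33≡7 → H
Z(25): 25+19=44≡18 → S
Y(24): 24+19=43≡17 → R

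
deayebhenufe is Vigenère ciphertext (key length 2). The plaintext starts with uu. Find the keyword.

jk

Subtract each crib letter from the matching ciphertext letter (mod 26):
d(3)−u(20)=-17≡9 → j
e(4)−u(20)=-16≡10 → k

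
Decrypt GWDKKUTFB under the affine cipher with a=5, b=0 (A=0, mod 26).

The inverse of 5 mod 26 is 21, since 5·21=105≡1. Apply D(y)=21·(y−0) mod 26:
G(6): 21·(6−0)=126≡22 → W
W(22): 21·(22−0)=462≡20 → U
D(3): 21·(3−0)=63≡11 → L
K(10): 21·(10−0)=210≡2 → C
K(10): 21·(10−0)=210≡2 → C
U(20): 21·(20−0)=420≡4 → E
T(19): 21·(19−0)=399≡9 → J
F(5): 21·(5−0)=105≡1 → B
B(1): 21·(1−0)=21 → V

WULCCEJBV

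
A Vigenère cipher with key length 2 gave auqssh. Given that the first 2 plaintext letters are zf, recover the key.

bp

Subtract each crib letter from the matching ciphertext letter (mod 26):
a(0)−z(25)=-25≡1 → b
u(20)−f(5)=15 → p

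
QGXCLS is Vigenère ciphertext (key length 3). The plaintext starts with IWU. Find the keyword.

Subtract each crib letter from the matching ciphertext letter (mod 26):
Q(16)−I(8)=8 → I
G(6)−W(22)=-16≡10 → K
X(23)−U(20)=3 → D

IKD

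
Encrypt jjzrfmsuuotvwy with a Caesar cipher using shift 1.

j(9): 9+1=10 → k
j(9): 9+1=10 → k
z(25): 25+1=26≡0 → a
r(17): 17+1=18 → s
f(5): 5+1=6 → g
m(12): 12+1=13 → n
s(18): 18+1=19 → t
u(20): 20+1=21 → v
u(20): 20+1=21 → v
o(14): 14+1=15 → p
t(19): 19+1=20 → u
v(21): 21+1=22 → w
w(22): 22+1=23 → x
y(24): 24+1=25 → z

kkasgntvvpuwxz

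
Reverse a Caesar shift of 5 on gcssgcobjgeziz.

g(6): 6−5=1 → b
c(2): 2−5=-3≡23 → x
s(18): 18−5=13 → n
s(18): 18−5=13 → n
g(6): 6−5=1 → b
c(2): 2−5=-3≡23 → x
o(14): 14−5=9 → j
b(1): 1−5=-4≡22 → w
j(9): 9−5=4 → e
g(6): 6−5=1 → b
e(4): 4−5=-1≡25 → z
z(25): 25−5=20 → u
i(8): 8−5=3 → d
z(25): 25−5=20 → u

bxnnbxjwebzudu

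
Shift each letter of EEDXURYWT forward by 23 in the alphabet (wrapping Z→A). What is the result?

BBAUROVTQ

E(4): 4+23=27≡1 → B
E(4): 4+23=27≡1 → B
D(3): 3+23=26≡0 → A
X(23): 23+23=46≡20 → U
U(20): 20+23=43≡17 → R
R(17): 17+23=40≡14 → O
Y(24): 24+23=47≡21 → V
W(22): 22+23=45≡19 → T
T(19): 19+23=42≡16 → Q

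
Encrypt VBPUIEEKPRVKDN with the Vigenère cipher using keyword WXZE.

RYOYEBDOLOUOZK

Repeat the key across the message: WXZEWXZEWXZEWX
V(21)+W(22): 43≡17 → R
B(1)+X(23): 24 → Y
P(15)+Z(25): 40≡14 → O
U(20)+E(4): 24 → Y
I(8)+W(22): 30≡4 → E
E(4)+X(23): 27≡1 → B
E(4)+Z(25): 29≡3 → D
K(10)+E(4): 14 → O
P(15)+W(22): 37≡11 → L
R(17)+X(23): 40≡14 → O
V(21)+Z(25): 46≡20 → U
K(10)+E(4): 14 → O
D(3)+W(22): 25 → Z
N(13)+X(23): 36≡10 → K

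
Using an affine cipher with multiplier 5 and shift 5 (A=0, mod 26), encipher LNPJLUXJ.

ISCYIBQY

L(11): 5·11+5=60≡8 → I
N(13): 5·13+5=70≡18 → S
P(15): 5·15+5=80≡2 → C
J(9): 5·9+5=50≡24 → Y
L(11): 5·11+5=60≡8 → I
U(20): 5·20+5=105≡1 → B
X(23): 5·23+5=120≡16 → Q
J(9): 5·9+5=50≡24 → Y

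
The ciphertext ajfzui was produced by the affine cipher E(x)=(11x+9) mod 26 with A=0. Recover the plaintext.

lacsbh

The inverse of 11 mod 26 is 19, since 11·19=209≡1. Apply D(y)=19·(y−9) mod 26:
a(0): 19·(0−9)=-171≡11 → l
j(9): 19·(9−9)=0 → a
f(5): 19·(5−9)=-76≡2 → c
z(25): 19·(25−9)=304≡18 → s
u(20): 19·(20−9)=209≡1 → b
i(8): 19·(8−9)=-19≡7 → h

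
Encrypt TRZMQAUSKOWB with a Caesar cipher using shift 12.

FDLYCMGEWAIN

T(19): 19+12=31≡5 → F
R(17): 17+12=29≡3 → D
Z(25): 25+12=37≡11 → L
M(12): 12+12=24 → Y
Q(16): 16+12=28≡2 → C
A(0): 0+12=12 → M
U(20): 20+12=32≡6 → G
S(18): 18+12=30≡4 → E
K(10): 10+12=22 → W
O(14): 14+12=26≡0 → A
W(22): 22+12=34≡8 → I
B(1): 1+12=13 → N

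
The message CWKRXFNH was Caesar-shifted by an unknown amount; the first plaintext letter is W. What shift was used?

From the crib: C(2)−W(22)=-20≡6, so the shift is 6.

6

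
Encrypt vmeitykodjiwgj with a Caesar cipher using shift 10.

fwosdiuyntsgqt

v(21): 21+10=31≡5 → f
m(12): 12+10=22 → w
e(4): 4+10=14 → o
i(8): 8+10=18 → s
t(19): 19+10=29≡3 → d
y(24): 24+10=34≡8 → i
k(10): 10+10=20 → u
o(14): 14+10=24 → y
d(3): 3+10=13 → n
j(9): 9+10=19 → t
i(8): 8+10=18 → s
w(22): 22+10=32≡6 → g
g(6): 6+10=16 → q
j(9): 9+10=19 → t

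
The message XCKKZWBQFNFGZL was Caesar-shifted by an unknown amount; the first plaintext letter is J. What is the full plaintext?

From the crib: X(23)−J(9)=14, so the shift is 14.
Subtract 14 from each ciphertext letter:
X(23): 23−14=9 → J
C(2): 2−14=-12≡14 → O
K(10): 10−14=-4≡22 → W
K(10): 10−14=-4≡22 → W
Z(25): 25−14=11 → L
W(22): 22−14=8 → I
B(1): 1−14=-13≡13 → N
Q(16): 16−14=2 → C
F(5): 5−14=-9≡17 → R
N(13): 13−14=-1≡25 → Z
F(5): 5−14=-9≡17 → R
G(6): 6−14=-8≡18 → S
Z(25): 25−14=11 → L
L(11): 11−14=-3≡23 → X

JOWWLINCRZRSLX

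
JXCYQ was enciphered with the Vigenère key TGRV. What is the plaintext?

Repeat the key across the ciphertext: TGRVT
J(9)−T(19): -10≡16 → Q
X(23)−G(6): 17 → R
C(2)−R(17): -15≡11 → L
Y(24)−V(21): 3 → D
Q(16)−T(19): -3≡23 → X

QRLDX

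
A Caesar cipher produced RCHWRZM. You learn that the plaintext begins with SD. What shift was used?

From the crib: R(17)−S(18)=-1≡25, so the shift is 25.

25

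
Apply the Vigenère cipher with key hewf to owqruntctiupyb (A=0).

vamwbrphamquff

Repeat the key across the message: hewfhewfhewfhe
o(14)+h(7): 21 → v
w(22)+e(4): 26≡0 → a
q(16)+w(22): 38≡12 → m
r(17)+f(5): 22 → w
u(20)+h(7): 27≡1 → b
n(13)+e(4): 17 → r
t(19)+w(22): 41≡15 → p
c(2)+f(5): 7 → h
t(19)+h(7): 26≡0 → a
i(8)+e(4): 12 → m
u(20)+w(22): 42≡16 → q
p(15)+f(5): 20 → u
y(24)+h(7): 31≡5 → f
b(1)+e(4): 5 → f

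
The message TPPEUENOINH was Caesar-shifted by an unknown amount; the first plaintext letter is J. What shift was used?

From the crib: T(19)−J(9)=10, so the shift is 10.

10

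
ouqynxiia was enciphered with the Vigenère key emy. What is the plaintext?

Repeat the key across the ciphertext: emyemyemy
o(14)−e(4): 10 → k
u(20)−m(12): 8 → i
q(16)−y(24): -8≡18 → s
y(24)−e(4): 20 → u
n(13)−m(12): 1 → b
x(23)−y(24): -1≡25 → z
i(8)−e(4): 4 → e
i(8)−m(12): -4≡22 → w
a(0)−y(24): -24≡2 → c

kisubzewc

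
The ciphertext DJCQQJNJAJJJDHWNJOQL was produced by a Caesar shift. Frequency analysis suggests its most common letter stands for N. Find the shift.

22

The most frequent ciphertext letter is J (appears 7 times).
J is position 9; N is position 13.
Shift = -4≡22.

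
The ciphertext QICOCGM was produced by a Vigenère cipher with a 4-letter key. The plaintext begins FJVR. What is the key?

LZHX

Subtract each crib letter from the matching ciphertext letter (mod 26):
Q(16)−F(5)=11 → L
I(8)−J(9)=-1≡25 → Z
C(2)−V(21)=-19≡7 → H
O(14)−R(17)=-3≡23 → X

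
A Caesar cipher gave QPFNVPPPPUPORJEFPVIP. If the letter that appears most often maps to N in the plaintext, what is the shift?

The most frequent ciphertext letter is P (appears 8 times).
P is position 15; N is position 13.
Shift = 2.

2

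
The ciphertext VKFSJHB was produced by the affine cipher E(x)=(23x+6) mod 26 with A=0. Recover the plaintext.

The inverse of 23 mod 26 is 17, since 23·17=391≡1. Apply D(y)=17·(y−6) mod 26:
V(21): 17·(21−6)=255≡21 → V
K(10): 17·(10−6)=68≡16 → Q
F(5): 17·(5−6)=-17≡9 → J
S(18): 17·(18−6)=204≡22 → W
J(9): 17·(9−6)=51≡25 → Z
H(7): 17·(7−6)=17 → R
B(1): 17·(1−6)=-85≡19 → T

VQJWZRT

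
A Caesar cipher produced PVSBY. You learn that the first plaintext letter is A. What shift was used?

From the crib: P(15)−A(0)=15, so the shift is 15.

15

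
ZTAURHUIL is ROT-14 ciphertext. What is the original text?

LFMGDTGUX

Z(25): 25−14=11 → L
T(19): 19−14=5 → F
A(0): 0−14=-14≡12 → M
U(20): 20−14=6 → G
R(17): 17−14=3 → D
H(7): 7−14=-7≡19 → T
U(20): 20−14=6 → G
I(8): 8−14=-6≡20 → U
L(11): 11−14=-3≡23 → X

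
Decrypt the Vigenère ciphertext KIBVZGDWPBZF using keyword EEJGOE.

Repeat the key across the ciphertext: EEJGOEEEJGOE
K(10)−E(4): 6 → G
I(8)−E(4): 4 → E
B(1)−J(9): -8≡18 → S
V(21)−G(6): 15 → P
Z(25)−O(14): 11 → L
G(6)−E(4): 2 → C
D(3)−E(4): -1≡25 → Z
W(22)−E(4): 18 → S
P(15)−J(9): 6 → G
B(1)−G(6): -5≡21 → V
Z(25)−O(14): 11 → L
F(5)−E(4): 1 → B

GESPLCZSGVLB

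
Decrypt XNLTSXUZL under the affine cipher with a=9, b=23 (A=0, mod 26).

AWQOLARGQ

The inverse of 9 mod 26 is 3, since 9·3=27≡1. Apply D(y)=3·(y−23) mod 26:
X(23): 3·(23−23)=0 → A
N(13): 3·(13−23)=-30≡22 → W
L(11): 3·(11−23)=-36≡16 → Q
T(19): 3·(19−23)=-12≡14 → O
S(18): 3·(18−23)=-15≡11 → L
X(23): 3·(23−23)=0 → A
U(20): 3·(20−23)=-9≡17 → R
Z(25): 3·(25−23)=6 → G
L(11): 3·(11−23)=-36≡16 → Q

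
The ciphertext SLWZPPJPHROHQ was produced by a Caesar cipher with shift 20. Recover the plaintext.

S(18): 18−20=-2≡24 → Y
L(11): 11−20=-9≡17 → R
W(22): 22−20=2 → C
Z(25): 25−20=5 → F
P(15): 15−20=-5≡21 → V
P(15): 15−20=-5≡21 → V
J(9): 9−20=-11≡15 → P
P(15): 15−20=-5≡21 → V
H(7): 7−20=-13≡13 → N
R(17): 17−20=-3≡23 → X
O(14): 14−20=-6≡20 → U
H(7): 7−20=-13≡13 → N
Q(16): 16−20=-4≡22 → W

YRCFVVPVNXUNW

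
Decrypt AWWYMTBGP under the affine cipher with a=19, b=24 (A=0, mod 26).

The inverse of 19 mod 26 is 11, since 19·11=209≡1. Apply D(y)=11·(y−24) mod 26:
A(0): 11·(0−24)=-264≡22 → W
W(22): 11·(22−24)=-22≡4 → E
W(22): 11·(22−24)=-22≡4 → E
Y(24): 11·(24−24)=0 → A
M(12): 11·(12−24)=-132≡24 → Y
T(19): 11·(19−24)=-55≡23 → X
B(1): 11·(1−24)=-253≡7 → H
G(6): 11·(6−24)=-198≡10 → K
P(15): 11·(15−24)=-99≡5 → F

WEEAYXHKF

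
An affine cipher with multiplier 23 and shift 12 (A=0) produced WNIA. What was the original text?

The inverse of 23 mod 26 is 17, since 23·17=391≡1. Apply D(y)=17·(y−12) mod 26:
W(22): 17·(22−12)=170≡14 → O
N(13): 17·(13−12)=17 → R
I(8): 17·(8−12)=-68≡10 → K
A(0): 17·(0−12)=-204≡4 → E

ORKE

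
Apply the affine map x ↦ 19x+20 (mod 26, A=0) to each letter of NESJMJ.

N(13): 19·13+20=267≡7 → H
E(4): 19·4+20=96≡18 → S
S(18): 19·18+20=362≡24 → Y
J(9): 19·9+20=191≡9 → J
M(12): 19·12+20=248≡14 → O
J(9): 19·9+20=191≡9 → J

HSYJOJ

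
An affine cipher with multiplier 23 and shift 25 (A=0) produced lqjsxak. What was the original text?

The inverse of 23 mod 26 is 17, since 23·17=391≡1. Apply D(y)=17·(y−25) mod 26:
l(11): 17·(11−25)=-238≡22 → w
q(16): 17·(16−25)=-153≡3 → d
j(9): 17·(9−25)=-272≡14 → o
s(18): 17·(18−25)=-119≡11 → l
x(23): 17·(23−25)=-34≡18 → s
a(0): 17·(0−25)=-425≡17 → r
k(10): 17·(10−25)=-255≡5 → f

wdolsrf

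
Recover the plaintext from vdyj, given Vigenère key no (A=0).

Repeat the key across the ciphertext: nono
v(21)−n(13): 8 → i
d(3)−o(14): -11≡15 → p
y(24)−n(13): 11 → l
j(9)−o(14): -5≡21 → v

iplv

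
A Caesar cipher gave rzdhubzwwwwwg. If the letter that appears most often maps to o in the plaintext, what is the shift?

The most frequent ciphertext letter is w (appears 5 times).
w is position 22; o is position 14.
Shift = 8.

8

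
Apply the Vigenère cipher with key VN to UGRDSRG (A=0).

PTMQNEB

Repeat the key across the message: VNVNVNV
U(20)+V(21): 41≡15 → P
G(6)+N(13): 19 → T
R(17)+V(21): 38≡12 → M
D(3)+N(13): 16 → Q
S(18)+V(21): 39≡13 → N
R(17)+N(13): 30≡4 → E
G(6)+V(21): 27≡1 → B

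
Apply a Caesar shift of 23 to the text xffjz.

x(23): 23+23=46≡20 → u
f(5): 5+23=28≡2 → c
f(5): 5+23=28≡2 → c
j(9): 9+23=32≡6 → g
z(25): 25+23=48≡22 → w

uccgw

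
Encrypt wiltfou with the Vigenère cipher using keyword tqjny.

pyugdhk

Repeat the key across the message: tqjnytq
w(22)+t(19): 41≡15 → p
i(8)+q(16): 24 → y
l(11)+j(9): 20 → u
t(19)+n(13): 32≡6 → g
f(5)+y(24): 29≡3 → d
o(14)+t(19): 33≡7 → h
u(20)+q(16): 36≡10 → k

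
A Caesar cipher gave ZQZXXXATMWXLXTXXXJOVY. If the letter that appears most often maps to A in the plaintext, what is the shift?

The most frequent ciphertext letter is X (appears 8 times).
X is position 23; A is position 0.
Shift = 23.

23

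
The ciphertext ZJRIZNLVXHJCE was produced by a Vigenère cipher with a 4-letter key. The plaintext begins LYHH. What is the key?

OLKB

Subtract each crib letter from the matching ciphertext letter (mod 26):
Z(25)−L(11)=14 → O
J(9)−Y(24)=-15≡11 → L
R(17)−H(7)=10 → K
I(8)−H(7)=1 → B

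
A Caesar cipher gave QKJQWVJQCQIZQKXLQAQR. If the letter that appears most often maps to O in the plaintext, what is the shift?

2

The most frequent ciphertext letter is Q (appears 7 times).
Q is position 16; O is position 14.
Shift = 2.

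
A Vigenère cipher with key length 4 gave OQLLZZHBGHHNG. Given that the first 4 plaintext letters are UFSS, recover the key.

Subtract each crib letter from the matching ciphertext letter (mod 26):
O(14)−U(20)=-6≡20 → U
Q(16)−F(5)=11 → L
L(11)−S(18)=-7≡19 → T
L(11)−S(18)=-7≡19 → T

ULTT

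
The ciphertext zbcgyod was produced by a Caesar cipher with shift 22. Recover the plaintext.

dfgkcsh

z(25): 25−22=3 → d
b(1): 1−22=-21≡5 → f
c(2): 2−22=-20≡6 → g
g(6): 6−22=-16≡10 → k
y(24): 24−22=2 → c
o(14): 14−22=-8≡18 → s
d(3): 3−22=-19≡7 → h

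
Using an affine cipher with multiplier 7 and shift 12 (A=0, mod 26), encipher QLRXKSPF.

Q(16): 7·16+12=124≡20 → U
L(11): 7·11+12=89≡11 → L
R(17): 7·17+12=131≡1 → B
X(23): 7·23+12=173≡17 → R
K(10): 7·10+12=82≡4 → E
S(18): 7·18+12=138≡8 → I
P(15): 7·15+12=117≡13 → N
F(5): 7·5+12=47≡21 → V

ULBREINV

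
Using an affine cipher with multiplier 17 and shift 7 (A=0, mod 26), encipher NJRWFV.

N(13): 17·13+7=228≡20 → U
J(9): 17·9+7=160≡4 → E
R(17): 17·17+7=296≡10 → K
W(22): 17·22+7=381≡17 → R
F(5): 17·5+7=92≡14 → O
V(21): 17·21+7=364≡0 → A

UEKROA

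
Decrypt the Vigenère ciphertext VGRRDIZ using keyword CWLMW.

TKGFHGD

Repeat the key across the ciphertext: CWLMWCW
V(21)−C(2): 19 → T
G(6)−W(22): -16≡10 → K
R(17)−L(11): 6 → G
R(17)−M(12): 5 → F
D(3)−W(22): -19≡7 → H
I(8)−C(2): 6 → G
Z(25)−W(22): 3 → D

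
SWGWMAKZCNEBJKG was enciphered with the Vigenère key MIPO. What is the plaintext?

GORIASVLQFPNXCR

Repeat the key across the ciphertext: MIPOMIPOMIPOMIP
S(18)−M(12): 6 → G
W(22)−I(8): 14 → O
G(6)−P(15): -9≡17 → R
W(22)−O(14): 8 → I
M(12)−M(12): 0 → A
A(0)−I(8): -8≡18 → S
K(10)−P(15): -5≡21 → V
Z(25)−O(14): 11 → L
C(2)−M(12): -10≡16 → Q
N(13)−I(8): 5 → F
E(4)−P(15): -11≡15 → P
B(1)−O(14): -13≡13 → N
J(9)−M(12): -3≡23 → X
K(10)−I(8): 2 → C
G(6)−P(15): -9≡17 → R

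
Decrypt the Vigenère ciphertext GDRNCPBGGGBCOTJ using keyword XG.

JXUHFJEAJAEWRNM

Repeat the key across the ciphertext: XGXGXGXGXGXGXGX
G(6)−X(23): -17≡9 → J
D(3)−G(6): -3≡23 → X
R(17)−X(23): -6≡20 → U
N(13)−G(6): 7 → H
C(2)−X(23): -21≡5 → F
P(15)−G(6): 9 → J
B(1)−X(23): -22≡4 → E
G(6)−G(6): 0 → A
G(6)−X(23): -17≡9 → J
G(6)−G(6): 0 → A
B(1)−X(23): -22≡4 → E
C(2)−G(6): -4≡22 → W
O(14)−X(23): -9≡17 → R
T(19)−G(6): 13 → N
J(9)−X(23): -14≡12 → M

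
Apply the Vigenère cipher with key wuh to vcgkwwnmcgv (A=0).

Repeat the key across the message: wuhwuhwuhwu
v(21)+w(22): 43≡17 → r
c(2)+u(20): 22 → w
g(6)+h(7): 13 → n
k(10)+w(22): 32≡6 → g
w(22)+u(20): 42≡16 → q
w(22)+h(7): 29≡3 → d
n(13)+w(22): 35≡9 → j
m(12)+u(20): 32≡6 → g
c(2)+h(7): 9 → j
g(6)+w(22): 28≡2 → c
v(21)+u(20): 41≡15 → p

rwngqdjgjcp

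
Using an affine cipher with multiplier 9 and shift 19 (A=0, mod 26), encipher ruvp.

r(17): 9·17+19=172≡16 → q
u(20): 9·20+19=199≡17 → r
v(21): 9·21+19=208≡0 → a
p(15): 9·15+19=154≡24 → y

qray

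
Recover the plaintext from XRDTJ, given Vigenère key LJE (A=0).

MIZIA

Repeat the key across the ciphertext: LJELJ
X(23)−L(11): 12 → M
R(17)−J(9): 8 → I
D(3)−E(4): -1≡25 → Z
T(19)−L(11): 8 → I
J(9)−J(9): 0 → A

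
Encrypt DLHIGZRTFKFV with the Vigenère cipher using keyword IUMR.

LFTZOTDKNERM

Repeat the key across the message: IUMRIUMRIUMR
D(3)+I(8): 11 → L
L(11)+U(20): 31≡5 → F
H(7)+M(12): 19 → T
I(8)+R(17): 25 → Z
G(6)+I(8): 14 → O
Z(25)+U(20): 45≡19 → T
R(17)+M(12): 29≡3 → D
T(19)+R(17): 36≡10 → K
F(5)+I(8): 13 → N
K(10)+U(20): 30≡4 → E
F(5)+M(12): 17 → R
V(21)+R(17): 38≡12 → M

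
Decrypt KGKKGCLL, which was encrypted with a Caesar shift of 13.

K(10): 10−13=-3≡23 → X
G(6): 6−13=-7≡19 → T
K(10): 10−13=-3≡23 → X
K(10): 10−13=-3≡23 → X
G(6): 6−13=-7≡19 → T
C(2): 2−13=-11≡15 → P
L(11): 11−13=-2≡24 → Y
L(11): 11−13=-2≡24 → Y

XTXXTPYY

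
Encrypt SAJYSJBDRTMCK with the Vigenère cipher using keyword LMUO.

DMDMDVVRCFGQV

Repeat the key across the message: LMUOLMUOLMUOL
S(18)+L(11): 29≡3 → D
A(0)+M(12): 12 → M
J(9)+U(20): 29≡3 → D
Y(24)+O(14): 38≡12 → M
S(18)+L(11): 29≡3 → D
J(9)+M(12): 21 → V
B(1)+U(20): 21 → V
D(3)+O(14): 17 → R
R(17)+L(11): 28≡2 → C
T(19)+M(12): 31≡5 → F
M(12)+U(20): 32≡6 → G
C(2)+O(14): 16 → Q
K(10)+L(11): 21 → V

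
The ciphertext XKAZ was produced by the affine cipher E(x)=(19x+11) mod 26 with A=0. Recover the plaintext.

The inverse of 19 mod 26 is 11, since 19·11=209≡1. Apply D(y)=11·(y−11) mod 26:
X(23): 11·(23−11)=132≡2 → C
K(10): 11·(10−11)=-11≡15 → P
A(0): 11·(0−11)=-121≡9 → J
Z(25): 11·(25−11)=154≡24 → Y

CPJY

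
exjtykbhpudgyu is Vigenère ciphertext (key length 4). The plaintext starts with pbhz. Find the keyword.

Subtract each crib letter from the matching ciphertext letter (mod 26):
e(4)−p(15)=-11≡15 → p
x(23)−b(1)=22 → w
j(9)−h(7)=2 → c
t(19)−z(25)=-6≡20 → u

pwcu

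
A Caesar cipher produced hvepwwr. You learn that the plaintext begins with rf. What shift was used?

16

From the crib: h(7)−r(17)=-10≡16, so the shift is 16.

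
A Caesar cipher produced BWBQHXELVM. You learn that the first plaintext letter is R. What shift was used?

10

From the crib: B(1)−R(17)=-16≡10, so the shift is 10.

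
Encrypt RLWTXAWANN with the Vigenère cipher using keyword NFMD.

EQIWKFIDAS

Repeat the key across the message: NFMDNFMDNF
R(17)+N(13): 30≡4 → E
L(11)+F(5): 16 → Q
W(22)+M(12): 34≡8 → I
T(19)+D(3): 22 → W
X(23)+N(13): 36≡10 → K
A(0)+F(5): 5 → F
W(22)+M(12): 34≡8 → I
A(0)+D(3): 3 → D
N(13)+N(13): 26≡0 → A
N(13)+F(5): 18 → S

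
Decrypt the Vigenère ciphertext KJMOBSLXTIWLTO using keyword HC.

DHFMUQEVMGPJMM

Repeat the key across the ciphertext: HCHCHCHCHCHCHC
K(10)−H(7): 3 → D
J(9)−C(2): 7 → H
M(12)−H(7): 5 → F
O(14)−C(2): 12 → M
B(1)−H(7): -6≡20 → U
S(18)−C(2): 16 → Q
L(11)−H(7): 4 → E
X(23)−C(2): 21 → V
T(19)−H(7): 12 → M
I(8)−C(2): 6 → G
W(22)−H(7): 15 → P
L(11)−C(2): 9 → J
T(19)−H(7): 12 → M
O(14)−C(2): 12 → M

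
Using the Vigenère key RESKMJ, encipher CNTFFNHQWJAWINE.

Repeat the key across the message: RESKMJRESKMJRES
C(2)+R(17): 19 → T
N(13)+E(4): 17 → R
T(19)+S(18): 37≡11 → L
F(5)+K(10): 15 → P
F(5)+M(12): 17 → R
N(13)+J(9): 22 → W
H(7)+R(17): 24 → Y
Q(16)+E(4): 20 → U
W(22)+S(18): 40≡14 → O
J(9)+K(10): 19 → T
A(0)+M(12): 12 → M
W(22)+J(9): 31≡5 → F
I(8)+R(17): 25 → Z
N(13)+E(4): 17 → R
E(4)+S(18): 22 → W

TRLPRWYUOTMFZRW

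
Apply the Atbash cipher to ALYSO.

ZOBHL

A(0) → Z(25)
L(11) → O(14)
Y(24) → B(1)
S(18) → H(7)
O(14) → L(11)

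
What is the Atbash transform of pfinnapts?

kurmmzkgh

p(15) → k(10)
f(5) → u(20)
i(8) → r(17)
n(13) → m(12)
n(13) → m(12)
a(0) → z(25)
p(15) → k(10)
t(19) → g(6)
s(18) → h(7)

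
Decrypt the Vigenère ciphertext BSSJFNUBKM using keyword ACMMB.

Repeat the key across the ciphertext: ACMMBACMMB
B(1)−A(0): 1 → B
S(18)−C(2): 16 → Q
S(18)−M(12): 6 → G
J(9)−M(12): -3≡23 → X
F(5)−B(1): 4 → E
N(13)−A(0): 13 → N
U(20)−C(2): 18 → S
B(1)−M(12): -11≡15 → P
K(10)−M(12): -2≡24 → Y
M(12)−B(1): 11 → L

BQGXENSPYL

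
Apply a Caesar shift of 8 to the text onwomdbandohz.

o(14): 14+8=22 → w
n(13): 13+8=21 → v
w(22): 22+8=30≡4 → e
o(14): 14+8=22 → w
m(12): 12+8=20 → u
d(3): 3+8=11 → l
b(1): 1+8=9 → j
a(0): 0+8=8 → i
n(13): 13+8=21 → v
d(3): 3+8=11 → l
o(14): 14+8=22 → w
h(7): 7+8=15 → p
z(25): 25+8=33≡7 → h

wvewuljivlwph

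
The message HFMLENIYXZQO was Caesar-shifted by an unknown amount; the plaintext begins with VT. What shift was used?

From the crib: H(7)−V(21)=-14≡12, so the shift is 12.

12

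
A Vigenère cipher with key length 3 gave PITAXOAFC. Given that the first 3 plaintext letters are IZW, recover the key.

HJX

Subtract each crib letter from the matching ciphertext letter (mod 26):
P(15)−I(8)=7 → H
I(8)−Z(25)=-17≡9 → J
T(19)−W(22)=-3≡23 → X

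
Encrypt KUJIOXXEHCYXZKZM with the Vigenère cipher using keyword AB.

KVJJOYXFHDYYZLZN

Repeat the key across the message: ABABABABABABABAB
K(10)+A(0): 10 → K
U(20)+B(1): 21 → V
J(9)+A(0): 9 → J
I(8)+B(1): 9 → J
O(14)+A(0): 14 → O
X(23)+B(1): 24 → Y
X(23)+A(0): 23 → X
E(4)+B(1): 5 → F
H(7)+A(0): 7 → H
C(2)+B(1): 3 → D
Y(24)+A(0): 24 → Y
X(23)+B(1): 24 → Y
Z(25)+A(0): 25 → Z
K(10)+B(1): 11 → L
Z(25)+A(0): 25 → Z
M(12)+B(1): 13 → N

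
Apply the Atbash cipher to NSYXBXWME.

MHBCYCDNV

N(13) → M(12)
S(18) → H(7)
Y(24) → B(1)
X(23) → C(2)
B(1) → Y(24)
X(23) → C(2)
W(22) → D(3)
M(12) → N(13)
E(4) → V(21)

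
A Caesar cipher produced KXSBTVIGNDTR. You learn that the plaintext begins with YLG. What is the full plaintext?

From the crib: K(10)−Y(24)=-14≡12, so the shift is 12.
Subtract 12 from each ciphertext letter:
K(10): 10−12=-2≡24 → Y
X(23): 23−12=11 → L
S(18): 18−12=6 → G
B(1): 1−12=-11≡15 → P
T(19): 19−12=7 → H
V(21): 21−12=9 → J
I(8): 8−12=-4≡22 → W
G(6): 6−12=-6≡20 → U
N(13): 13−12=1 → B
D(3): 3−12=-9≡17 → R
T(19): 19−12=7 → H
R(17): 17−12=5 → F

YLGPHJWUBRHF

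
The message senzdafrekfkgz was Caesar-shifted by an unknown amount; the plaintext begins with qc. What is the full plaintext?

qclxbydpcidiex

From the crib: s(18)−q(16)=2, so the shift is 2.
Subtract 2 from each ciphertext letter:
s(18): 18−2=16 → q
e(4): 4−2=2 → c
n(13): 13−2=11 → l
z(25): 25−2=23 → x
d(3): 3−2=1 → b
a(0): 0−2=-2≡24 → y
f(5): 5−2=3 → d
r(17): 17−2=15 → p
e(4): 4−2=2 → c
k(10): 10−2=8 → i
f(5): 5−2=3 → d
k(10): 10−2=8 → i
g(6): 6−2=4 → e
z(25): 25−2=23 → x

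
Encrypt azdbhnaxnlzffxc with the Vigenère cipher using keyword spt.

Repeat the key across the message: sptsptsptsptspt
a(0)+s(18): 18 → s
z(25)+p(15): 40≡14 → o
d(3)+t(19): 22 → w
b(1)+s(18): 19 → t
h(7)+p(15): 22 → w
n(13)+t(19): 32≡6 → g
a(0)+s(18): 18 → s
x(23)+p(15): 38≡12 → m
n(13)+t(19): 32≡6 → g
l(11)+s(18): 29≡3 → d
z(25)+p(15): 40≡14 → o
f(5)+t(19): 24 → y
f(5)+s(18): 23 → x
x(23)+p(15): 38≡12 → m
c(2)+t(19): 21 → v

sowtwgsmgdoyxmv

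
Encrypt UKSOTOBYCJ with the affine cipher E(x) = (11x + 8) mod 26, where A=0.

U(20): 11·20+8=228≡20 → U
K(10): 11·10+8=118≡14 → O
S(18): 11·18+8=206≡24 → Y
O(14): 11·14+8=162≡6 → G
T(19): 11·19+8=217≡9 → J
O(14): 11·14+8=162≡6 → G
B(1): 11·1+8=19 → T
Y(24): 11·24+8=272≡12 → M
C(2): 11·2+8=30≡4 → E
J(9): 11·9+8=107≡3 → D

UOYGJGTMED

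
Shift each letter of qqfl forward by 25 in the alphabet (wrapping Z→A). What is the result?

ppek

q(16): 16+25=41≡15 → p
q(16): 16+25=41≡15 → p
f(5): 5+25=30≡4 → e
l(11): 11+25=36≡10 → k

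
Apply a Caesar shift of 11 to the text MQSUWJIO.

M(12): 12+11=23 → X
Q(16): 16+11=27≡1 → B
S(18): 18+11=29≡3 → D
U(20): 20+11=31≡5 → F
W(22): 22+11=33≡7 → H
J(9): 9+11=20 → U
I(8): 8+11=19 → T
O(14): 14+11=25 → Z

XBDFHUTZ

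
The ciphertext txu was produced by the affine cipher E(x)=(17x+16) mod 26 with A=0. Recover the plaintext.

The inverse of 17 mod 26 is 23, since 17·23=391≡1. Apply D(y)=23·(y−16) mod 26:
t(19): 23·(19−16)=69≡17 → r
x(23): 23·(23−16)=161≡5 → f
u(20): 23·(20−16)=92≡14 → o

rfo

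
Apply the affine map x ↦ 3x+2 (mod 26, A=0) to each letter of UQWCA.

U(20): 3·20+2=62≡10 → K
Q(16): 3·16+2=50≡24 → Y
W(22): 3·22+2=68≡16 → Q
C(2): 3·2+2=8 → I
A(0): 3·0+2=2 → C

KYQIC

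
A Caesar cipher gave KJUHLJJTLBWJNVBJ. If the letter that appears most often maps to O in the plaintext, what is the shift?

The most frequent ciphertext letter is J (appears 5 times).
J is position 9; O is position 14.
Shift = -5≡21.

21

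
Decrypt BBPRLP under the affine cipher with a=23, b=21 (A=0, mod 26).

YYCKMC

The inverse of 23 mod 26 is 17, since 23·17=391≡1. Apply D(y)=17·(y−21) mod 26:
B(1): 17·(1−21)=-340≡24 → Y
B(1): 17·(1−21)=-340≡24 → Y
P(15): 17·(15−21)=-102≡2 → C
R(17): 17·(17−21)=-68≡10 → K
L(11): 17·(11−21)=-170≡12 → M
P(15): 17·(15−21)=-102≡2 → C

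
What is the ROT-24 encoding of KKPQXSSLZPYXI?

IINOVQQJXNWVG

K(10): 10+24=34≡8 → I
K(10): 10+24=34≡8 → I
P(15): 15+24=39≡13 → N
Q(16): 16+24=40≡14 → O
X(23): 23+24=47≡21 → V
S(18): 18+24=42≡16 → Q
S(18): 18+24=42≡16 → Q
L(11): 11+24=35≡9 → J
Z(25): 25+24=49≡23 → X
P(15): 15+24=39≡13 → N
Y(24): 24+24=48≡22 → W
X(23): 23+24=47≡21 → V
I(8): 8+24=32≡6 → G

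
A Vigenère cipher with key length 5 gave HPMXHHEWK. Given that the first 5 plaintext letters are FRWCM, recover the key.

Subtract each crib letter from the matching ciphertext letter (mod 26):
H(7)−F(5)=2 → C
P(15)−R(17)=-2≡24 → Y
M(12)−W(22)=-10≡16 → Q
X(23)−C(2)=21 → V
H(7)−M(12)=-5≡21 → V

CYQVV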